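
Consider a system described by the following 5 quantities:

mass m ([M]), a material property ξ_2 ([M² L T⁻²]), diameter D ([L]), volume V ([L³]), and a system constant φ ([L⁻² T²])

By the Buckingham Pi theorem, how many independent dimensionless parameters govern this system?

There are 5 variables and 3 base dimensions (M, L, T).
The dimension matrix has rank 3.
Independent dimensionless groups: 5 − 3 = 2.

2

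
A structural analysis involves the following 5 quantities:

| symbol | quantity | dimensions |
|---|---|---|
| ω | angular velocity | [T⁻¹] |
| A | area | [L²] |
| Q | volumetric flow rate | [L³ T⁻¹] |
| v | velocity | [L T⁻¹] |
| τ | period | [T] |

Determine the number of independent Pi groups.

There are 5 variables and 2 base dimensions (L, T).
The dimension matrix has rank 2.
Independent dimensionless groups: 5 − 2 = 3.

3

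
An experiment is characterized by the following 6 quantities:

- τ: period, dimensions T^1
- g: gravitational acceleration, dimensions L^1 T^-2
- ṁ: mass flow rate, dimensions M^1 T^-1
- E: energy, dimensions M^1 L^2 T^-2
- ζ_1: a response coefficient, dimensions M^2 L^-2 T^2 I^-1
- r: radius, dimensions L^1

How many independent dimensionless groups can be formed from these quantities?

2

There are 6 variables and 4 base dimensions (M, L, T, I).
The dimension matrix has rank 4.
Independent dimensionless groups: 6 − 4 = 2.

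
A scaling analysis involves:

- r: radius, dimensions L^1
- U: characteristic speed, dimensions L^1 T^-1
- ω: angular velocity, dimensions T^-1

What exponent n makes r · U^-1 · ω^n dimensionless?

Balance the T exponent: (-1)·n from ω, plus (0) − (-1) = 1 from the rest, must sum to zero.
−n + 1 = 0, so n = 1.

1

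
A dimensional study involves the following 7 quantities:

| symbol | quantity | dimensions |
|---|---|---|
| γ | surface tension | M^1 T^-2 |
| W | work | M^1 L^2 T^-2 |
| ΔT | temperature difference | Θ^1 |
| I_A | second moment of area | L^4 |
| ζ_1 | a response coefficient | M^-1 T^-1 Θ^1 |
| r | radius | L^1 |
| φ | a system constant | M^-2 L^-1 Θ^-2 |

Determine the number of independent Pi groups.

There are 7 variables and 4 base dimensions (M, L, T, Θ).
The dimension matrix has rank 4.
Independent dimensionless groups: 7 − 4 = 3.

3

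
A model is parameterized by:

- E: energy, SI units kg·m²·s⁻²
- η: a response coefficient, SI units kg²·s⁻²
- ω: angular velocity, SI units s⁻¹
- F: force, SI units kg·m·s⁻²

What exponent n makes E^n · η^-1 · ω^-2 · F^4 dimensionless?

Balance the M exponent: (1)·n from E, plus −(2) − 2·(0) + 4·(1) = 2 from the rest, must sum to zero.
n + 2 = 0, so n = -2.

-2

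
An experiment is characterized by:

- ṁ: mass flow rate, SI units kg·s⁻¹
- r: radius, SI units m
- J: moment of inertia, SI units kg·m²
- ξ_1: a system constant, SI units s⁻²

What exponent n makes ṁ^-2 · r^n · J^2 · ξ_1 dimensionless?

Balance the L exponent: (1)·n from r, plus −2·(0) + 2·(2) + (0) = 4 from the rest, must sum to zero.
n + 4 = 0, so n = -4.

-4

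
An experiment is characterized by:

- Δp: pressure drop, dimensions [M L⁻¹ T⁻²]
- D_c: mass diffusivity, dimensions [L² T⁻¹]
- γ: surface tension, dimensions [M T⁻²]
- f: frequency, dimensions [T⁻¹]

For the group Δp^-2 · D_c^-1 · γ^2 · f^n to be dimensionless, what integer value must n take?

Balance the T exponent: (-1)·n from f, plus −2·(-2) − (-1) + 2·(-2) = 1 from the rest, must sum to zero.
−n + 1 = 0, so n = 1.

1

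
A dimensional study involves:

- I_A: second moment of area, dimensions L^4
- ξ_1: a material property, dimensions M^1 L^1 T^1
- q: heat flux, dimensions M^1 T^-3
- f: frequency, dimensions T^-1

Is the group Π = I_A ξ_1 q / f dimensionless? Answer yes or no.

no

Sum the exponent of each base dimension across the product:
  M: [I_A]_M + [ξ_1]_M + [q]_M − [f]_M = (0) + (1) + (1) − (0) = 2
  L: [I_A]_L + [ξ_1]_L + [q]_L − [f]_L = (4) + (1) + (0) − (0) = 5
  T: [I_A]_T + [ξ_1]_T + [q]_T − [f]_T = (0) + (1) + (-3) − (-1) = -1
Net dimensions [M² L⁵ T⁻¹] ≠ [1] — not dimensionless.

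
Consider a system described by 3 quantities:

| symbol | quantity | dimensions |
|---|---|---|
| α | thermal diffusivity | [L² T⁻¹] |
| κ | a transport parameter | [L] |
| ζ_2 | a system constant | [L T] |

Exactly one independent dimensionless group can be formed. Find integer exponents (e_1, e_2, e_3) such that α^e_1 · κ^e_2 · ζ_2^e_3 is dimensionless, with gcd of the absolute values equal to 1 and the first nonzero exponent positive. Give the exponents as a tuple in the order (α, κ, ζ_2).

L: e_1·(2) + e_2·(1) + e_3·(1) = 0
T: e_1·(-1) + e_2·(0) + e_3·(1) = 0
Solving this homogeneous linear system for the smallest-integer solution (first nonzero entry positive) gives (1, -3, 1).

(1, -3, 1)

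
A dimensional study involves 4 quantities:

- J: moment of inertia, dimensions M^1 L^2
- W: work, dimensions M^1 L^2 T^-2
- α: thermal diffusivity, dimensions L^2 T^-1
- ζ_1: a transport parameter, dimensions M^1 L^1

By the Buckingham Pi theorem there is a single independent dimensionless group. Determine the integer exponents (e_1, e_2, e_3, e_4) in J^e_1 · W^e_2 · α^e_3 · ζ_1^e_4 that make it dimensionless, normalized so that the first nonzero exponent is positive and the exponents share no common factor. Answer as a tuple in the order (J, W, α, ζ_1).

(3, 1, -2, -4)

M: e_1·(1) + e_2·(1) + e_3·(0) + e_4·(1) = 0
L: e_1·(2) + e_2·(2) + e_3·(2) + e_4·(1) = 0
T: e_1·(0) + e_2·(-2) + e_3·(-1) + e_4·(0) = 0
Solving this homogeneous linear system for the smallest-integer solution (first nonzero entry positive) gives (3, 1, -2, -4).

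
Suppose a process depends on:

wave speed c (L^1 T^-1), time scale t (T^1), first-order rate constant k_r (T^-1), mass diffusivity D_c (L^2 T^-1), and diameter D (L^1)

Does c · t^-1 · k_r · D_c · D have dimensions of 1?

no

Sum the exponent of each base dimension across the product:
  L: [c]_L − [t]_L + [k_r]_L + [D_c]_L + [D]_L = (1) − (0) + (0) + (2) + (1) = 4
  T: [c]_T − [t]_T + [k_r]_T + [D_c]_T + [D]_T = (-1) − (1) + (-1) + (-1) + (0) = -4
Net dimensions [L⁴ T⁻⁴] ≠ [1] — not dimensionless.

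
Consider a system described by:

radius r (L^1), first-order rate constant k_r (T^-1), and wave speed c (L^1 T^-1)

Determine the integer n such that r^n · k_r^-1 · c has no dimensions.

Balance the L exponent: (1)·n from r, plus −(0) + (1) = 1 from the rest, must sum to zero.
n + 1 = 0, so n = -1.

-1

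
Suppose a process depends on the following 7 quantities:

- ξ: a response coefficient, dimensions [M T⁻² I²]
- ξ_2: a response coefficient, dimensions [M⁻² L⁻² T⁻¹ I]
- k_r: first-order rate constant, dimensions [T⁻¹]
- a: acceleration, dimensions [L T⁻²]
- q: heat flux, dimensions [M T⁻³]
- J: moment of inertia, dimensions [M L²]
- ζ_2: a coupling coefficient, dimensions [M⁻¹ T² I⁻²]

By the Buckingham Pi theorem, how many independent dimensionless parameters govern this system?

There are 7 variables and 4 base dimensions (M, L, T, I).
The dimension matrix has rank 4.
Independent dimensionless groups: 7 − 4 = 3.

3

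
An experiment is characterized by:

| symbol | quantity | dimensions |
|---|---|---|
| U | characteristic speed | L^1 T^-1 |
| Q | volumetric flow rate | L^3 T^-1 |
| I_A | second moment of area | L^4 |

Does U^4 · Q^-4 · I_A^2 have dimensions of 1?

Sum the exponent of each base dimension across the product:
  M: 4·[U]_M − 4·[Q]_M + 2·[I_A]_M = 4·(0) − 4·(0) + 2·(0) = 0
  L: 4·[U]_L − 4·[Q]_L + 2·[I_A]_L = 4·(1) − 4·(3) + 2·(4) = 0
  T: 4·[U]_T − 4·[Q]_T + 2·[I_A]_T = 4·(-1) − 4·(-1) + 2·(0) = 0
  Θ: 4·[U]_Θ − 4·[Q]_Θ + 2·[I_A]_Θ = 4·(0) − 4·(0) + 2·(0) = 0
All base exponents vanish — dimensionless.

yes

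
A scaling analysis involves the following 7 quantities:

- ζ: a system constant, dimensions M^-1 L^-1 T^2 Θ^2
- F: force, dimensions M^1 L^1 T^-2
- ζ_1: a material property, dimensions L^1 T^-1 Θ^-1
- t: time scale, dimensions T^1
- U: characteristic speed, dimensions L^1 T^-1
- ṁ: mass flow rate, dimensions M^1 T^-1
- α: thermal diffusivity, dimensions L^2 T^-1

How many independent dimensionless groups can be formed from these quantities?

There are 7 variables and 4 base dimensions (M, L, T, Θ).
The dimension matrix has rank 4.
Independent dimensionless groups: 7 − 4 = 3.

3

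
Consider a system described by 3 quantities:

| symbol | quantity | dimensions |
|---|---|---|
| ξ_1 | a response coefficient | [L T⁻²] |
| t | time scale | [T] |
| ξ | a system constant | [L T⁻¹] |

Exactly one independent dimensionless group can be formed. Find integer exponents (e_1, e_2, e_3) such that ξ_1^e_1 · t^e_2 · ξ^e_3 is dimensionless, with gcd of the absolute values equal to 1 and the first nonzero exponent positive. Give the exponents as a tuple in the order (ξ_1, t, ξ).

(1, 1, -1)

L: e_1·(1) + e_2·(0) + e_3·(1) = 0
T: e_1·(-2) + e_2·(1) + e_3·(-1) = 0
Solving this homogeneous linear system for the smallest-integer solution (first nonzero entry positive) gives (1, 1, -1).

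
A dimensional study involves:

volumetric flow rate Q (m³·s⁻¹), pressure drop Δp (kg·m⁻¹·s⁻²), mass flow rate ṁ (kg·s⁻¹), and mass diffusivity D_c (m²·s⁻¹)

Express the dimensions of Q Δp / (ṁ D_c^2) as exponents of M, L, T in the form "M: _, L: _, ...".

Collect each base-dimension exponent across the product:
  M: (0) + (1) − (1) − 2·(0) = 0
  L: (3) + (-1) − (0) − 2·(2) = -2
  T: (-1) + (-2) − (-1) − 2·(-1) = 0
So the dimensions are [L⁻²].

M: 0, L: -2, T: 0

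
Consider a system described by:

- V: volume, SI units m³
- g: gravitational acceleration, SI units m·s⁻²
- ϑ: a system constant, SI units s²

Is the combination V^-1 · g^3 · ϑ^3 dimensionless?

yes

Sum the exponent of each base dimension across the product:
  L: −[V]_L + 3·[g]_L + 3·[ϑ]_L = −(3) + 3·(1) + 3·(0) = 0
  T: −[V]_T + 3·[g]_T + 3·[ϑ]_T = −(0) + 3·(-2) + 3·(2) = 0
All base exponents vanish — dimensionless.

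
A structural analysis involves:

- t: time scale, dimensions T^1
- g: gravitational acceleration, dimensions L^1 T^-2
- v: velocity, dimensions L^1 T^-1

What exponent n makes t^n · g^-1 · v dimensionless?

-1

Balance the T exponent: (1)·n from t, plus −(-2) + (-1) = 1 from the rest, must sum to zero.
n + 1 = 0, so n = -1.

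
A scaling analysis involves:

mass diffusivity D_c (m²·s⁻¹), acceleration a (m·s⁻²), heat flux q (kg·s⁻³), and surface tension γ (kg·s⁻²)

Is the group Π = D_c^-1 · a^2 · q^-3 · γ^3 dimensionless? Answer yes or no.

yes

Sum the exponent of each base dimension across the product:
  M: −[D_c]_M + 2·[a]_M − 3·[q]_M + 3·[γ]_M = −(0) + 2·(0) − 3·(1) + 3·(1) = 0
  L: −[D_c]_L + 2·[a]_L − 3·[q]_L + 3·[γ]_L = −(2) + 2·(1) − 3·(0) + 3·(0) = 0
  T: −[D_c]_T + 2·[a]_T − 3·[q]_T + 3·[γ]_T = −(-1) + 2·(-2) − 3·(-3) + 3·(-2) = 0
  Θ: −[D_c]_Θ + 2·[a]_Θ − 3·[q]_Θ + 3·[γ]_Θ = −(0) + 2·(0) − 3·(0) + 3·(0) = 0
All base exponents vanish — dimensionless.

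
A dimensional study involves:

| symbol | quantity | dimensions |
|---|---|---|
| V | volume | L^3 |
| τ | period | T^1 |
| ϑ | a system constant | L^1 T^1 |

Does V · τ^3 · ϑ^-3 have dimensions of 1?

Sum the exponent of each base dimension across the product:
  L: [V]_L + 3·[τ]_L − 3·[ϑ]_L = (3) + 3·(0) − 3·(1) = 0
  T: [V]_T + 3·[τ]_T − 3·[ϑ]_T = (0) + 3·(1) − 3·(1) = 0
All base exponents vanish — dimensionless.

yes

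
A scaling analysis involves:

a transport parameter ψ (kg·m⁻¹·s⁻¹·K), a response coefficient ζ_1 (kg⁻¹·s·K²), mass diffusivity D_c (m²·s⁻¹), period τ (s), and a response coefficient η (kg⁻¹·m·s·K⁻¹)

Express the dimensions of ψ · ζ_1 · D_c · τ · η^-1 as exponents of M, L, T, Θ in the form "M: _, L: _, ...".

Collect each base-dimension exponent across the product:
  M: (1) + (-1) + (0) + (0) − (-1) = 1
  L: (-1) + (0) + (2) + (0) − (1) = 0
  T: (-1) + (1) + (-1) + (1) − (1) = -1
  Θ: (1) + (2) + (0) + (0) − (-1) = 4
So the dimensions are [M T⁻¹ Θ⁴].

M: 1, L: 0, T: -1, Θ: 4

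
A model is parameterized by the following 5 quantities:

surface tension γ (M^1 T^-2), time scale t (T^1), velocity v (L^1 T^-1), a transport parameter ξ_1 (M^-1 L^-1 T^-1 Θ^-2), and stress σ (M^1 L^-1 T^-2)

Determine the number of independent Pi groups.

1

There are 5 variables and 4 base dimensions (M, L, T, Θ).
The dimension matrix has rank 4.
Independent dimensionless groups: 5 − 4 = 1.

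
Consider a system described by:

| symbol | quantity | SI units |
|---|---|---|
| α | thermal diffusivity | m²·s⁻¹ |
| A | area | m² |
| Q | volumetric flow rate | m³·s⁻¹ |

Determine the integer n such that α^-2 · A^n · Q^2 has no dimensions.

Balance the L exponent: (2)·n from A, plus −2·(2) + 2·(3) = 2 from the rest, must sum to zero.
2n + 2 = 0, so n = -1.

-1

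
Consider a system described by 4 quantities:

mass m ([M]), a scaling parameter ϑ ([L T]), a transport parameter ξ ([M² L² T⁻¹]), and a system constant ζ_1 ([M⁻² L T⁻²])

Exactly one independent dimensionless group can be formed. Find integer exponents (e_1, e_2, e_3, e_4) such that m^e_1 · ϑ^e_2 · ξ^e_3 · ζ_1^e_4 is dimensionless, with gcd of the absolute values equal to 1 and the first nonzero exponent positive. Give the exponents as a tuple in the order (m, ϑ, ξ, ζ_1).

M: e_1·(1) + e_2·(0) + e_3·(2) + e_4·(-2) = 0
L: e_1·(0) + e_2·(1) + e_3·(2) + e_4·(1) = 0
T: e_1·(0) + e_2·(1) + e_3·(-1) + e_4·(-2) = 0
Solving this homogeneous linear system for the smallest-integer solution (first nonzero entry positive) gives (4, 1, -1, 1).

(4, 1, -1, 1)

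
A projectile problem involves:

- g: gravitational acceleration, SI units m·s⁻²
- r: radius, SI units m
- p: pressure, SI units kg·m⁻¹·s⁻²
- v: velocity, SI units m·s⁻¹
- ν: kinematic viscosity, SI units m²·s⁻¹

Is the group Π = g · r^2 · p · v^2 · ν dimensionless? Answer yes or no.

Sum the exponent of each base dimension across the product:
  M: [g]_M + 2·[r]_M + [p]_M + 2·[v]_M + [ν]_M = (0) + 2·(0) + (1) + 2·(0) + (0) = 1
  L: [g]_L + 2·[r]_L + [p]_L + 2·[v]_L + [ν]_L = (1) + 2·(1) + (-1) + 2·(1) + (2) = 6
  T: [g]_T + 2·[r]_T + [p]_T + 2·[v]_T + [ν]_T = (-2) + 2·(0) + (-2) + 2·(-1) + (-1) = -7
Net dimensions [M L⁶ T⁻⁷] ≠ [1] — not dimensionless.

no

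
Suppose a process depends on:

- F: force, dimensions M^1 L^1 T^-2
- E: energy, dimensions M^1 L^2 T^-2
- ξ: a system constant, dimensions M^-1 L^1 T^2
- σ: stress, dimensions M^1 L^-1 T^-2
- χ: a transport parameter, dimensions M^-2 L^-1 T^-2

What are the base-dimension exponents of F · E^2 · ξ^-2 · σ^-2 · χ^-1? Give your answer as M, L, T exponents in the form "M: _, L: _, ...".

Collect each base-dimension exponent across the product:
  M: (1) + 2·(1) − 2·(-1) − 2·(1) − (-2) = 5
  L: (1) + 2·(2) − 2·(1) − 2·(-1) − (-1) = 6
  T: (-2) + 2·(-2) − 2·(2) − 2·(-2) − (-2) = -4
So the dimensions are [M⁵ L⁶ T⁻⁴].

M: 5, L: 6, T: -4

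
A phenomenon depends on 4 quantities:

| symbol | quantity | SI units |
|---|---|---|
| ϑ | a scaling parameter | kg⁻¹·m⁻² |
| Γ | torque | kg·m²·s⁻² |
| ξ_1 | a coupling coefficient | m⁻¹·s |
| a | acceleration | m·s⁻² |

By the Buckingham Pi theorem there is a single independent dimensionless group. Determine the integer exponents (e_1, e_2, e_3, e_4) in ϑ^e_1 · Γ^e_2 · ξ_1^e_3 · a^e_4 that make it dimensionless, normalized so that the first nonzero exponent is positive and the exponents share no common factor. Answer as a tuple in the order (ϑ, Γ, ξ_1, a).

(1, 1, -2, -2)

M: e_1·(-1) + e_2·(1) + e_3·(0) + e_4·(0) = 0
L: e_1·(-2) + e_2·(2) + e_3·(-1) + e_4·(1) = 0
T: e_1·(0) + e_2·(-2) + e_3·(1) + e_4·(-2) = 0
Solving this homogeneous linear system for the smallest-integer solution (first nonzero entry positive) gives (1, 1, -2, -2).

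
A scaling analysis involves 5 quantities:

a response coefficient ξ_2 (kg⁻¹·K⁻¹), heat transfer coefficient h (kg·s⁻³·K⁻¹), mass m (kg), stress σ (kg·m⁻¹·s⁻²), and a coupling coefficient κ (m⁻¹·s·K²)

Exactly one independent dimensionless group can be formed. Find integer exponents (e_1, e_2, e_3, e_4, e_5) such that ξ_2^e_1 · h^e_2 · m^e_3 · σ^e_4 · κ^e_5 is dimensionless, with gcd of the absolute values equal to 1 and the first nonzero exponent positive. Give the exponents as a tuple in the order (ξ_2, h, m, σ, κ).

M: e_1·(-1) + e_2·(1) + e_3·(1) + e_4·(1) + e_5·(0) = 0
L: e_1·(0) + e_2·(0) + e_3·(0) + e_4·(-1) + e_5·(-1) = 0
T: e_1·(0) + e_2·(-3) + e_3·(0) + e_4·(-2) + e_5·(1) = 0
Θ: e_1·(-1) + e_2·(-1) + e_3·(0) + e_4·(0) + e_5·(2) = 0
Solving this homogeneous linear system for the smallest-integer solution (first nonzero entry positive) gives (1, 1, 1, -1, 1).

(1, 1, 1, -1, 1)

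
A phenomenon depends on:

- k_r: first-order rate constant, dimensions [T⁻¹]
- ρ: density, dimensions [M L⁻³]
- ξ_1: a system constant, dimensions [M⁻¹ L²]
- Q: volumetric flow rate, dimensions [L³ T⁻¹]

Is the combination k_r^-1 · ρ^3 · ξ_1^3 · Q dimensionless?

yes

Sum the exponent of each base dimension across the product:
  M: −[k_r]_M + 3·[ρ]_M + 3·[ξ_1]_M + [Q]_M = −(0) + 3·(1) + 3·(-1) + (0) = 0
  L: −[k_r]_L + 3·[ρ]_L + 3·[ξ_1]_L + [Q]_L = −(0) + 3·(-3) + 3·(2) + (3) = 0
  T: −[k_r]_T + 3·[ρ]_T + 3·[ξ_1]_T + [Q]_T = −(-1) + 3·(0) + 3·(0) + (-1) = 0
All base exponents vanish — dimensionless.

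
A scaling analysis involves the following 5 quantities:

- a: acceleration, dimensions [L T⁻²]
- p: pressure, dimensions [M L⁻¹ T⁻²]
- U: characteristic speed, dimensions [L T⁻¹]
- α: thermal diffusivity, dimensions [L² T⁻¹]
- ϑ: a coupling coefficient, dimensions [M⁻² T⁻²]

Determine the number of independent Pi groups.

There are 5 variables and 3 base dimensions (M, L, T).
The dimension matrix has rank 3.
Independent dimensionless groups: 5 − 3 = 2.

2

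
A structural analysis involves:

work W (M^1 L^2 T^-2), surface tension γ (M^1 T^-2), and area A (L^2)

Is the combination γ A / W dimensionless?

yes

Sum the exponent of each base dimension across the product:
  M: −[W]_M + [γ]_M + [A]_M = −(1) + (1) + (0) = 0
  L: −[W]_L + [γ]_L + [A]_L = −(2) + (0) + (2) = 0
  T: −[W]_T + [γ]_T + [A]_T = −(-2) + (-2) + (0) = 0
All base exponents vanish — dimensionless.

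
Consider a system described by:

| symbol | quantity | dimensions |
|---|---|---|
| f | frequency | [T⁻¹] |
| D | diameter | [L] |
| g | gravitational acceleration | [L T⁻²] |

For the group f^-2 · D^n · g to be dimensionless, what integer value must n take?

-1

Balance the L exponent: (1)·n from D, plus −2·(0) + (1) = 1 from the rest, must sum to zero.
n + 1 = 0, so n = -1.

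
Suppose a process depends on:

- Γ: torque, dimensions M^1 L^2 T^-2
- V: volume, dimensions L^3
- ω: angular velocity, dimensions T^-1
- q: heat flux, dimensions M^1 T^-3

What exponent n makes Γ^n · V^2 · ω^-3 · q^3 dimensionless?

Balance the M exponent: (1)·n from Γ, plus 2·(0) − 3·(0) + 3·(1) = 3 from the rest, must sum to zero.
n + 3 = 0, so n = -3.

-3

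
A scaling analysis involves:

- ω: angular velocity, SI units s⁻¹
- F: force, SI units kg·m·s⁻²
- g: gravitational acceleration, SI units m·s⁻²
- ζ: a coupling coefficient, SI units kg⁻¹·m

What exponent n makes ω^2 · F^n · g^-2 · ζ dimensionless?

1

Balance the M exponent: (1)·n from F, plus 2·(0) − 2·(0) + (-1) = -1 from the rest, must sum to zero.
n − 1 = 0, so n = 1.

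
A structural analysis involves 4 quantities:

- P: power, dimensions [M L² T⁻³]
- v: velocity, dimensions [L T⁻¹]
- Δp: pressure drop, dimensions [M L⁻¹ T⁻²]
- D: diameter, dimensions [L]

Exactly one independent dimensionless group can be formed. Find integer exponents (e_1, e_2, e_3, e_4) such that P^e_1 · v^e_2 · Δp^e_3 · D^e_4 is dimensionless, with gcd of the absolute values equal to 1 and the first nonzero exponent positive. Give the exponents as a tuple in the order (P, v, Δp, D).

M: e_1·(1) + e_2·(0) + e_3·(1) + e_4·(0) = 0
L: e_1·(2) + e_2·(1) + e_3·(-1) + e_4·(1) = 0
T: e_1·(-3) + e_2·(-1) + e_3·(-2) + e_4·(0) = 0
Solving this homogeneous linear system for the smallest-integer solution (first nonzero entry positive) gives (1, -1, -1, -2).

(1, -1, -1, -2)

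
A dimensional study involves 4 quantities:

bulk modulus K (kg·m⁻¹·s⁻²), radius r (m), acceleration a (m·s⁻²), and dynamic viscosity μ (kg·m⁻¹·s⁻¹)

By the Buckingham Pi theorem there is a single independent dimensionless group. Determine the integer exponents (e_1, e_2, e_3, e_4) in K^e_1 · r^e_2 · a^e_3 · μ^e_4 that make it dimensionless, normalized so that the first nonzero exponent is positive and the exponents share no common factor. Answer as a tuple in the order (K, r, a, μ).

(2, 1, -1, -2)

M: e_1·(1) + e_2·(0) + e_3·(0) + e_4·(1) = 0
L: e_1·(-1) + e_2·(1) + e_3·(1) + e_4·(-1) = 0
T: e_1·(-2) + e_2·(0) + e_3·(-2) + e_4·(-1) = 0
Solving this homogeneous linear system for the smallest-integer solution (first nonzero entry positive) gives (2, 1, -1, -2).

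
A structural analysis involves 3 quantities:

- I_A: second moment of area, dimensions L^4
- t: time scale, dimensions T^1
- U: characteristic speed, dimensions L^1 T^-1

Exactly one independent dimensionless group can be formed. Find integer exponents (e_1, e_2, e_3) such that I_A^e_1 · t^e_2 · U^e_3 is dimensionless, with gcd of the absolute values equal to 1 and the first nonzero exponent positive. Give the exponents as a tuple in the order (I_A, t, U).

(1, -4, -4)

L: e_1·(4) + e_2·(0) + e_3·(1) = 0
T: e_1·(0) + e_2·(1) + e_3·(-1) = 0
Solving this homogeneous linear system for the smallest-integer solution (first nonzero entry positive) gives (1, -4, -4).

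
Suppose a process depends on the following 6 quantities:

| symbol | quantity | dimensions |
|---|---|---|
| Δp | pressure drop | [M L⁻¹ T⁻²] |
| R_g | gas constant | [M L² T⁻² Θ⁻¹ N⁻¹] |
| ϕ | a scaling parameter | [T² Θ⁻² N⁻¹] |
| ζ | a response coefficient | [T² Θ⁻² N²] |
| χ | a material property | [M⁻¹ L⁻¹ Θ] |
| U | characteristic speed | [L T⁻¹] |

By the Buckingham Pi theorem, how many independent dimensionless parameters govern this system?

There are 6 variables and 5 base dimensions (M, L, T, Θ, N).
The dimension matrix has rank 5.
Independent dimensionless groups: 6 − 5 = 1.

1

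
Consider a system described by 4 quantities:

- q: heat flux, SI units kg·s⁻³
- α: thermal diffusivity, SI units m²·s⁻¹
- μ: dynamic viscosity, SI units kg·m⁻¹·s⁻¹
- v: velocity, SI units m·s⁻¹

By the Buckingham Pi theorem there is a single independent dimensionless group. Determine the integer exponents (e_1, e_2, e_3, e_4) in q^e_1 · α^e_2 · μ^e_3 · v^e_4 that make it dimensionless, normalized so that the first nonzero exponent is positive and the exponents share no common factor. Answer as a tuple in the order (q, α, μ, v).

(1, 1, -1, -3)

M: e_1·(1) + e_2·(0) + e_3·(1) + e_4·(0) = 0
L: e_1·(0) + e_2·(2) + e_3·(-1) + e_4·(1) = 0
T: e_1·(-3) + e_2·(-1) + e_3·(-1) + e_4·(-1) = 0
Solving this homogeneous linear system for the smallest-integer solution (first nonzero entry positive) gives (1, 1, -1, -3).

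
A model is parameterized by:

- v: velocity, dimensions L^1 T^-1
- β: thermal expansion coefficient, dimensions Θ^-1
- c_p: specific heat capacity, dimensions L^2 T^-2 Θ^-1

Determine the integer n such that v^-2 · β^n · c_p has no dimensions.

Balance the Θ exponent: (-1)·n from β, plus −2·(0) + (-1) = -1 from the rest, must sum to zero.
−n − 1 = 0, so n = -1.

-1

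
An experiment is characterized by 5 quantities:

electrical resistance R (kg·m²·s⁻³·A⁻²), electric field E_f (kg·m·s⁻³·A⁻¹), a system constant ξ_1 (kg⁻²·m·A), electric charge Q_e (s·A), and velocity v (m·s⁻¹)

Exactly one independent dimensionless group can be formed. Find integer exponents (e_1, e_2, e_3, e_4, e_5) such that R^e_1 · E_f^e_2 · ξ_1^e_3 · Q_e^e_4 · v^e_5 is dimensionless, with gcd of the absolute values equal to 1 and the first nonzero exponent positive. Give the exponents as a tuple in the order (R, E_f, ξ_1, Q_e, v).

(1, 1, 1, 2, -4)

M: e_1·(1) + e_2·(1) + e_3·(-2) + e_4·(0) + e_5·(0) = 0
L: e_1·(2) + e_2·(1) + e_3·(1) + e_4·(0) + e_5·(1) = 0
T: e_1·(-3) + e_2·(-3) + e_3·(0) + e_4·(1) + e_5·(-1) = 0
I: e_1·(-2) + e_2·(-1) + e_3·(1) + e_4·(1) + e_5·(0) = 0
Solving this homogeneous linear system for the smallest-integer solution (first nonzero entry positive) gives (1, 1, 1, 2, -4).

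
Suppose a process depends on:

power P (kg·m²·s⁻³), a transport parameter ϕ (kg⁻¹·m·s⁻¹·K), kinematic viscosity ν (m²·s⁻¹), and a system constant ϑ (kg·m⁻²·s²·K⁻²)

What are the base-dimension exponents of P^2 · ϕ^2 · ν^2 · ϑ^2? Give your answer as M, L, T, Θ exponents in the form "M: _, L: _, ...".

Collect each base-dimension exponent across the product:
  M: 2·(1) + 2·(-1) + 2·(0) + 2·(1) = 2
  L: 2·(2) + 2·(1) + 2·(2) + 2·(-2) = 6
  T: 2·(-3) + 2·(-1) + 2·(-1) + 2·(2) = -6
  Θ: 2·(0) + 2·(1) + 2·(0) + 2·(-2) = -2
So the dimensions are [M² L⁶ T⁻⁶ Θ⁻²].

M: 2, L: 6, T: -6, Θ: -2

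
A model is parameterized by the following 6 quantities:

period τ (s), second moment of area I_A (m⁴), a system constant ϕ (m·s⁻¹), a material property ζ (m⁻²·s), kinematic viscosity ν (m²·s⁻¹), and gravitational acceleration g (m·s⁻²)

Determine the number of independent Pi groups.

4

There are 6 variables and 2 base dimensions (L, T).
The dimension matrix has rank 2.
Independent dimensionless groups: 6 − 2 = 4.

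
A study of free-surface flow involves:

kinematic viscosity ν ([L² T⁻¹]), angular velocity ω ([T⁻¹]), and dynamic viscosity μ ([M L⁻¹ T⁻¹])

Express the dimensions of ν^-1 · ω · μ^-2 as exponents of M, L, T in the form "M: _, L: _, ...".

Collect each base-dimension exponent across the product:
  M: −(0) + (0) − 2·(1) = -2
  L: −(2) + (0) − 2·(-1) = 0
  T: −(-1) + (-1) − 2·(-1) = 2
So the dimensions are [M⁻² T²].

M: -2, L: 0, T: 2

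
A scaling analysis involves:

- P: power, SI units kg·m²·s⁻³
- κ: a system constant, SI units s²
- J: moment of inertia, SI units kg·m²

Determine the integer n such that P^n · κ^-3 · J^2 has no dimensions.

-2

Balance the M exponent: (1)·n from P, plus −3·(0) + 2·(1) = 2 from the rest, must sum to zero.
n + 2 = 0, so n = -2.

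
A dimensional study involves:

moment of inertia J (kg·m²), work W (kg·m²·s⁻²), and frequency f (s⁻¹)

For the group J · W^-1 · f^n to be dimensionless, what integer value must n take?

Balance the T exponent: (-1)·n from f, plus (0) − (-2) = 2 from the rest, must sum to zero.
−n + 2 = 0, so n = 2.

2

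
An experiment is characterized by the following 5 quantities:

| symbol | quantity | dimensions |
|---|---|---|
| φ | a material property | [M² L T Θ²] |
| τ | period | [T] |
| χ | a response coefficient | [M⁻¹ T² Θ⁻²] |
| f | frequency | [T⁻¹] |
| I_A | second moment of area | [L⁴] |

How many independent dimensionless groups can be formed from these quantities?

There are 5 variables and 4 base dimensions (M, L, T, Θ).
The dimension matrix has rank 4.
Independent dimensionless groups: 5 − 4 = 1.

1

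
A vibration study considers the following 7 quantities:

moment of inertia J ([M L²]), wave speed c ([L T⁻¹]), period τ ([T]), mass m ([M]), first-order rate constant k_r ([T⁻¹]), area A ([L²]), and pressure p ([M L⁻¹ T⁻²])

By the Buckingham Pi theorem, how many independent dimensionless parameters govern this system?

4

There are 7 variables and 3 base dimensions (M, L, T).
The dimension matrix has rank 3.
Independent dimensionless groups: 7 − 3 = 4.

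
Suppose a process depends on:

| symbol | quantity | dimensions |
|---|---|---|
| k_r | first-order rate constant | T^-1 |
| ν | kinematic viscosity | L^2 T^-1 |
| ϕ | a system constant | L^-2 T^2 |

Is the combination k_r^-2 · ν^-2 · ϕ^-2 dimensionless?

Sum the exponent of each base dimension across the product:
  L: −2·[k_r]_L − 2·[ν]_L − 2·[ϕ]_L = −2·(0) − 2·(2) − 2·(-2) = 0
  T: −2·[k_r]_T − 2·[ν]_T − 2·[ϕ]_T = −2·(-1) − 2·(-1) − 2·(2) = 0
All base exponents vanish — dimensionless.

yes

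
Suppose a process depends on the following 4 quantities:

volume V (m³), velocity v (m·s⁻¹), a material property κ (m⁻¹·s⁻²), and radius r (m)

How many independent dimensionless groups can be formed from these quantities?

There are 4 variables and 2 base dimensions (L, T).
The dimension matrix has rank 2.
Independent dimensionless groups: 4 − 2 = 2.

2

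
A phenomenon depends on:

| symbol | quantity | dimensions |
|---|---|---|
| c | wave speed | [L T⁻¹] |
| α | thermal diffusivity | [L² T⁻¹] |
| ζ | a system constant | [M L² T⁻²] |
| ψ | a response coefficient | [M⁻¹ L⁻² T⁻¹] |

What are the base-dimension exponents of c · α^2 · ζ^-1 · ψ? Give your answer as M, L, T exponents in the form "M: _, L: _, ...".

M: -2, L: 1, T: -2

Collect each base-dimension exponent across the product:
  M: (0) + 2·(0) − (1) + (-1) = -2
  L: (1) + 2·(2) − (2) + (-2) = 1
  T: (-1) + 2·(-1) − (-2) + (-1) = -2
So the dimensions are [M⁻² L T⁻²].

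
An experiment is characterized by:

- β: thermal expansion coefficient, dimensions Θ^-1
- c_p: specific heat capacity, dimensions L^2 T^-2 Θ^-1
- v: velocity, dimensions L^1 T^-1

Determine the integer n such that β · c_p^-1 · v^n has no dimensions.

2

Balance the L exponent: (1)·n from v, plus (0) − (2) = -2 from the rest, must sum to zero.
n − 2 = 0, so n = 2.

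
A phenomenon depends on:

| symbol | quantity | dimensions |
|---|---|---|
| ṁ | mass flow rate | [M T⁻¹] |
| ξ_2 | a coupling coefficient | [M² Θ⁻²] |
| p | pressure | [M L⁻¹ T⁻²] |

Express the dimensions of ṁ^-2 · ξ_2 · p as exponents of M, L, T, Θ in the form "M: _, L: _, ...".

M: 1, L: -1, T: 0, Θ: -2

Collect each base-dimension exponent across the product:
  M: −2·(1) + (2) + (1) = 1
  L: −2·(0) + (0) + (-1) = -1
  T: −2·(-1) + (0) + (-2) = 0
  Θ: −2·(0) + (-2) + (0) = -2
So the dimensions are [M L⁻¹ Θ⁻²].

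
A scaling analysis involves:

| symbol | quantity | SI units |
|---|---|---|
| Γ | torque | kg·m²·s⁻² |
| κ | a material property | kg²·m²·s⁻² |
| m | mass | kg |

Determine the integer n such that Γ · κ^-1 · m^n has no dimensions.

1

Balance the M exponent: (1)·n from m, plus (1) − (2) = -1 from the rest, must sum to zero.
n − 1 = 0, so n = 1.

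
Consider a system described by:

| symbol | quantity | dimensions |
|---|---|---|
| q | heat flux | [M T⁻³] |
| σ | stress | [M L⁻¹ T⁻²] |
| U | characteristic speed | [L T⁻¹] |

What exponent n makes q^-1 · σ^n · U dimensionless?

Balance the M exponent: (1)·n from σ, plus −(1) + (0) = -1 from the rest, must sum to zero.
n − 1 = 0, so n = 1.

1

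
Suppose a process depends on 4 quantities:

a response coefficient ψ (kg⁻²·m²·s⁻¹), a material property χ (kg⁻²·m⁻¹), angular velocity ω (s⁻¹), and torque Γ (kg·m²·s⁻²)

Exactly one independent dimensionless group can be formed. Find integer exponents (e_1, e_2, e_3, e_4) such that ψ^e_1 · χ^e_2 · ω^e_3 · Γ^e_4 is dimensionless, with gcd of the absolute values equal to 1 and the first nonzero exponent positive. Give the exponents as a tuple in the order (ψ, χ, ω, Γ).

M: e_1·(-2) + e_2·(-2) + e_3·(0) + e_4·(1) = 0
L: e_1·(2) + e_2·(-1) + e_3·(0) + e_4·(2) = 0
T: e_1·(-1) + e_2·(0) + e_3·(-1) + e_4·(-2) = 0
Solving this homogeneous linear system for the smallest-integer solution (first nonzero entry positive) gives (1, -2, 3, -2).

(1, -2, 3, -2)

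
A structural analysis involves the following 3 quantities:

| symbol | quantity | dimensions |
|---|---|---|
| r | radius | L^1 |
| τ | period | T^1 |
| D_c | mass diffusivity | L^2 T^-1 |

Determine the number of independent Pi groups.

There are 3 variables and 2 base dimensions (L, T).
The dimension matrix has rank 2.
Independent dimensionless groups: 3 − 2 = 1.

1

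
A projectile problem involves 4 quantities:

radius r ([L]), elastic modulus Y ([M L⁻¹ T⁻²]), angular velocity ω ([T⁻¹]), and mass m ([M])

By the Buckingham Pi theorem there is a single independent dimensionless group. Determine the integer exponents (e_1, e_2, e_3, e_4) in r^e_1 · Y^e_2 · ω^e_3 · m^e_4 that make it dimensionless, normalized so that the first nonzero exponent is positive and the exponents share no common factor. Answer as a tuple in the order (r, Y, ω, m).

(1, 1, -2, -1)

M: e_1·(0) + e_2·(1) + e_3·(0) + e_4·(1) = 0
L: e_1·(1) + e_2·(-1) + e_3·(0) + e_4·(0) = 0
T: e_1·(0) + e_2·(-2) + e_3·(-1) + e_4·(0) = 0
Solving this homogeneous linear system for the smallest-integer solution (first nonzero entry positive) gives (1, 1, -2, -1).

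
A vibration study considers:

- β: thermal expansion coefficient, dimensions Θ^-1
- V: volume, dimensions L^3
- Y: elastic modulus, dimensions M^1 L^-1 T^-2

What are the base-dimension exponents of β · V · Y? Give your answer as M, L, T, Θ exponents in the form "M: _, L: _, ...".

M: 1, L: 2, T: -2, Θ: -1

Collect each base-dimension exponent across the product:
  M: (0) + (0) + (1) = 1
  L: (0) + (3) + (-1) = 2
  T: (0) + (0) + (-2) = -2
  Θ: (-1) + (0) + (0) = -1
So the dimensions are [M L² T⁻² Θ⁻¹].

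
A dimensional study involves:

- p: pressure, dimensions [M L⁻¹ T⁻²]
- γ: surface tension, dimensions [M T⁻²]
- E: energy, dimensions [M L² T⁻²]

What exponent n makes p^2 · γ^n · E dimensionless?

-3

Balance the M exponent: (1)·n from γ, plus 2·(1) + (1) = 3 from the rest, must sum to zero.
n + 3 = 0, so n = -3.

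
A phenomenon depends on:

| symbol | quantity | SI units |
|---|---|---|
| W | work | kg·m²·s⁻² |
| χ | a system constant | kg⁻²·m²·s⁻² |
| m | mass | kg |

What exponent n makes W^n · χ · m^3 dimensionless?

-1

Balance the M exponent: (1)·n from W, plus (-2) + 3·(1) = 1 from the rest, must sum to zero.
n + 1 = 0, so n = -1.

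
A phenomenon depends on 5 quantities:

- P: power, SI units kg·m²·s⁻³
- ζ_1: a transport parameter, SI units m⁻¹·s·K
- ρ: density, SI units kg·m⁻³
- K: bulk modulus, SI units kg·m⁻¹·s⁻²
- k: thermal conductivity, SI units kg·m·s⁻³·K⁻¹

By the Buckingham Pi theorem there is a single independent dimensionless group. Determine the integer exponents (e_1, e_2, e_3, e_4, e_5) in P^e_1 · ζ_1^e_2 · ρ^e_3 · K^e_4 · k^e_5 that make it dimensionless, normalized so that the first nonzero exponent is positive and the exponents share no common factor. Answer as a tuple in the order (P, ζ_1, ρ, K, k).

(2, -4, 1, 1, -4)

M: e_1·(1) + e_2·(0) + e_3·(1) + e_4·(1) + e_5·(1) = 0
L: e_1·(2) + e_2·(-1) + e_3·(-3) + e_4·(-1) + e_5·(1) = 0
T: e_1·(-3) + e_2·(1) + e_3·(0) + e_4·(-2) + e_5·(-3) = 0
Θ: e_1·(0) + e_2·(1) + e_3·(0) + e_4·(0) + e_5·(-1) = 0
Solving this homogeneous linear system for the smallest-integer solution (first nonzero entry positive) gives (2, -4, 1, 1, -4).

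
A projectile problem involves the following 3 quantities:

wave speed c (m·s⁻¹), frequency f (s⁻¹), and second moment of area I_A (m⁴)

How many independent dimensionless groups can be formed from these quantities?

There are 3 variables and 2 base dimensions (L, T).
The dimension matrix has rank 2.
Independent dimensionless groups: 3 − 2 = 1.

1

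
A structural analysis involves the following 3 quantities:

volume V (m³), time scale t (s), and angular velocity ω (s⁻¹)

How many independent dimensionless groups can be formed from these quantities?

There are 3 variables and 2 base dimensions (L, T).
The dimension matrix has rank 2.
Independent dimensionless groups: 3 − 2 = 1.

1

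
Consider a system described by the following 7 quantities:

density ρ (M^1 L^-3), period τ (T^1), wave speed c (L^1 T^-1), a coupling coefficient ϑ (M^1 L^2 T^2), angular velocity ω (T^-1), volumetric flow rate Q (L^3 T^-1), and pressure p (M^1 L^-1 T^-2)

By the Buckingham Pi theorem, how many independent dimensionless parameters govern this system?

4

There are 7 variables and 3 base dimensions (M, L, T).
The dimension matrix has rank 3.
Independent dimensionless groups: 7 − 3 = 4.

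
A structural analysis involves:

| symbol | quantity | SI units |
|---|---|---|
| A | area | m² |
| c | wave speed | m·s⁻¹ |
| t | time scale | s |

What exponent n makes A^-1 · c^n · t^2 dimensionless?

Balance the L exponent: (1)·n from c, plus −(2) + 2·(0) = -2 from the rest, must sum to zero.
n − 2 = 0, so n = 2.

2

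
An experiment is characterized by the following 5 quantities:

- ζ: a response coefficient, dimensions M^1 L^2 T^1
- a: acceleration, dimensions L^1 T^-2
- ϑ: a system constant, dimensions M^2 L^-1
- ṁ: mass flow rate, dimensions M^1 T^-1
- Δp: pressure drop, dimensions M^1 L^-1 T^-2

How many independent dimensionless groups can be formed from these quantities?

There are 5 variables and 3 base dimensions (M, L, T).
The dimension matrix has rank 3.
Independent dimensionless groups: 5 − 3 = 2.

2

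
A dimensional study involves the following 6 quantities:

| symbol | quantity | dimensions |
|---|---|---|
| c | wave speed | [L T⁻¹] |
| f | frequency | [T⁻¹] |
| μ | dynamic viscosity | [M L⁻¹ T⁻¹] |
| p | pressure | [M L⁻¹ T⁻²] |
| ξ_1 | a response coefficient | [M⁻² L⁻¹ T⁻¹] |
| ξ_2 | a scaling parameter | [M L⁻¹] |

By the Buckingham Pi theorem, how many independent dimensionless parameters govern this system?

There are 6 variables and 3 base dimensions (M, L, T).
The dimension matrix has rank 3.
Independent dimensionless groups: 6 − 3 = 3.

3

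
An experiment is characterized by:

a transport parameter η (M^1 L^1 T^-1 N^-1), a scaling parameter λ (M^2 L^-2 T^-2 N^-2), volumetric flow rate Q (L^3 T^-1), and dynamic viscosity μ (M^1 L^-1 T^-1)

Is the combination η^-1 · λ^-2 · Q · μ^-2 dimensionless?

no

Sum the exponent of each base dimension across the product:
  M: −[η]_M − 2·[λ]_M + [Q]_M − 2·[μ]_M = −(1) − 2·(2) + (0) − 2·(1) = -7
  L: −[η]_L − 2·[λ]_L + [Q]_L − 2·[μ]_L = −(1) − 2·(-2) + (3) − 2·(-1) = 8
  T: −[η]_T − 2·[λ]_T + [Q]_T − 2·[μ]_T = −(-1) − 2·(-2) + (-1) − 2·(-1) = 6
  N: −[η]_N − 2·[λ]_N + [Q]_N − 2·[μ]_N = −(-1) − 2·(-2) + (0) − 2·(0) = 5
Net dimensions [M⁻⁷ L⁸ T⁶ N⁵] ≠ [1] — not dimensionless.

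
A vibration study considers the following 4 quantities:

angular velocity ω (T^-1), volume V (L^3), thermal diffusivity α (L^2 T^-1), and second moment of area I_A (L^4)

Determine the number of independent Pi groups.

2

There are 4 variables and 2 base dimensions (L, T).
The dimension matrix has rank 2.
Independent dimensionless groups: 4 − 2 = 2.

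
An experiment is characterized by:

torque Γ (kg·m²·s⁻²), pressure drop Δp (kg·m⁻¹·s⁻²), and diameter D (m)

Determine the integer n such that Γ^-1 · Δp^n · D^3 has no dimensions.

1

Balance the M exponent: (1)·n from Δp, plus −(1) + 3·(0) = -1 from the rest, must sum to zero.
n − 1 = 0, so n = 1.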